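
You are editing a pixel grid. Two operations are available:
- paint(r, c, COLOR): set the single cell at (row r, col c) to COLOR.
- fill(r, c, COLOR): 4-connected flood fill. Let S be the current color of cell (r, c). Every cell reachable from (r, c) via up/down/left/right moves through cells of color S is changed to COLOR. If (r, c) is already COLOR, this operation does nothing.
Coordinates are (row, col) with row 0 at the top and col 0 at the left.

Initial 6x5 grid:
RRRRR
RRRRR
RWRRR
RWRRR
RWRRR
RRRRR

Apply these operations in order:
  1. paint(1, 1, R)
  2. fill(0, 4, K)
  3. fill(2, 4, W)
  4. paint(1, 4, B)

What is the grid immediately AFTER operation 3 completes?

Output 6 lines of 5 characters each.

Answer: WWWWW
WWWWW
WWWWW
WWWWW
WWWWW
WWWWW

Derivation:
After op 1 paint(1,1,R):
RRRRR
RRRRR
RWRRR
RWRRR
RWRRR
RRRRR
After op 2 fill(0,4,K) [27 cells changed]:
KKKKK
KKKKK
KWKKK
KWKKK
KWKKK
KKKKK
After op 3 fill(2,4,W) [27 cells changed]:
WWWWW
WWWWW
WWWWW
WWWWW
WWWWW
WWWWW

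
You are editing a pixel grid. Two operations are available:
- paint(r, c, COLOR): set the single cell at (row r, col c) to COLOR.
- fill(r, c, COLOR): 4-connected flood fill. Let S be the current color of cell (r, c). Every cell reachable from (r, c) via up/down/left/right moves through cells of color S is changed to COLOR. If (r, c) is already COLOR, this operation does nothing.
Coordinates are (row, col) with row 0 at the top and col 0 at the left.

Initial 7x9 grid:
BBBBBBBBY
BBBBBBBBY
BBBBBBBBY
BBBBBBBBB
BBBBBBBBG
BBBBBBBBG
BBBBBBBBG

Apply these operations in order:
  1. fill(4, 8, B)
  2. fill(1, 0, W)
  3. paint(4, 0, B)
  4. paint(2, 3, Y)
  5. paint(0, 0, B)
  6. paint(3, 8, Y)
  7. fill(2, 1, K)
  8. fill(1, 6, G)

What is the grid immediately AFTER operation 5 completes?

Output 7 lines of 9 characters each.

Answer: BWWWWWWWY
WWWWWWWWY
WWWYWWWWY
WWWWWWWWW
BWWWWWWWW
WWWWWWWWW
WWWWWWWWW

Derivation:
After op 1 fill(4,8,B) [3 cells changed]:
BBBBBBBBY
BBBBBBBBY
BBBBBBBBY
BBBBBBBBB
BBBBBBBBB
BBBBBBBBB
BBBBBBBBB
After op 2 fill(1,0,W) [60 cells changed]:
WWWWWWWWY
WWWWWWWWY
WWWWWWWWY
WWWWWWWWW
WWWWWWWWW
WWWWWWWWW
WWWWWWWWW
After op 3 paint(4,0,B):
WWWWWWWWY
WWWWWWWWY
WWWWWWWWY
WWWWWWWWW
BWWWWWWWW
WWWWWWWWW
WWWWWWWWW
After op 4 paint(2,3,Y):
WWWWWWWWY
WWWWWWWWY
WWWYWWWWY
WWWWWWWWW
BWWWWWWWW
WWWWWWWWW
WWWWWWWWW
After op 5 paint(0,0,B):
BWWWWWWWY
WWWWWWWWY
WWWYWWWWY
WWWWWWWWW
BWWWWWWWW
WWWWWWWWW
WWWWWWWWW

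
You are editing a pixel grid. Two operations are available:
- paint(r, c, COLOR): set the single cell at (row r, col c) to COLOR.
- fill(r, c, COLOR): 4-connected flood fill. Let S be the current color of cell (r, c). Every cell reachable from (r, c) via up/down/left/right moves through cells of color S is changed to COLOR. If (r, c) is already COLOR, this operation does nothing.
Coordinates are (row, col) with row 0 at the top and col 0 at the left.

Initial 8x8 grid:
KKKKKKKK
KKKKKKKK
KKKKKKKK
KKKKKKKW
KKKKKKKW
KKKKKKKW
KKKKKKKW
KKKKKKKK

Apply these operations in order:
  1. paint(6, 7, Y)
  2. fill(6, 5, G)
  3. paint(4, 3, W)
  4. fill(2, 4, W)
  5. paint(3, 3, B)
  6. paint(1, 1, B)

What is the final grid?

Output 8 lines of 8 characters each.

Answer: WWWWWWWW
WBWWWWWW
WWWWWWWW
WWWBWWWW
WWWWWWWW
WWWWWWWW
WWWWWWWY
WWWWWWWW

Derivation:
After op 1 paint(6,7,Y):
KKKKKKKK
KKKKKKKK
KKKKKKKK
KKKKKKKW
KKKKKKKW
KKKKKKKW
KKKKKKKY
KKKKKKKK
After op 2 fill(6,5,G) [60 cells changed]:
GGGGGGGG
GGGGGGGG
GGGGGGGG
GGGGGGGW
GGGGGGGW
GGGGGGGW
GGGGGGGY
GGGGGGGG
After op 3 paint(4,3,W):
GGGGGGGG
GGGGGGGG
GGGGGGGG
GGGGGGGW
GGGWGGGW
GGGGGGGW
GGGGGGGY
GGGGGGGG
After op 4 fill(2,4,W) [59 cells changed]:
WWWWWWWW
WWWWWWWW
WWWWWWWW
WWWWWWWW
WWWWWWWW
WWWWWWWW
WWWWWWWY
WWWWWWWW
After op 5 paint(3,3,B):
WWWWWWWW
WWWWWWWW
WWWWWWWW
WWWBWWWW
WWWWWWWW
WWWWWWWW
WWWWWWWY
WWWWWWWW
After op 6 paint(1,1,B):
WWWWWWWW
WBWWWWWW
WWWWWWWW
WWWBWWWW
WWWWWWWW
WWWWWWWW
WWWWWWWY
WWWWWWWW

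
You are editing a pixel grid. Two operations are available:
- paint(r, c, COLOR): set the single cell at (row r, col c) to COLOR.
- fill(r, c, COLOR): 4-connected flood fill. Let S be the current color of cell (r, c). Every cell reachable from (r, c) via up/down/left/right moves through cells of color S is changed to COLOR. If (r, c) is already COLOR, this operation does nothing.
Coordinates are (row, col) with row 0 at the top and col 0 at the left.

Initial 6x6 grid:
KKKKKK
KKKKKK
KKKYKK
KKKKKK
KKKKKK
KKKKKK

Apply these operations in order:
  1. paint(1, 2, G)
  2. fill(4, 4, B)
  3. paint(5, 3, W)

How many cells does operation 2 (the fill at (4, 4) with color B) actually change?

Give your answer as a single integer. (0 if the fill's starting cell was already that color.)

Answer: 34

Derivation:
After op 1 paint(1,2,G):
KKKKKK
KKGKKK
KKKYKK
KKKKKK
KKKKKK
KKKKKK
After op 2 fill(4,4,B) [34 cells changed]:
BBBBBB
BBGBBB
BBBYBB
BBBBBB
BBBBBB
BBBBBB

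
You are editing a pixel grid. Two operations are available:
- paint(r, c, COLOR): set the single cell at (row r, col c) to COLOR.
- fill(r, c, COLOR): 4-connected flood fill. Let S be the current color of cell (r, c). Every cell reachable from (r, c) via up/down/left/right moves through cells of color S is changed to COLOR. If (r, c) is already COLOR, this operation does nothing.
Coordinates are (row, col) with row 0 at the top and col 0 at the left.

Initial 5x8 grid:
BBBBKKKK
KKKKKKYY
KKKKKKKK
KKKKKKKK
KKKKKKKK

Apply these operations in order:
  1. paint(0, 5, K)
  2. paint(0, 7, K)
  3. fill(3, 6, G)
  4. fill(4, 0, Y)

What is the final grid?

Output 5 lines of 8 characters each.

After op 1 paint(0,5,K):
BBBBKKKK
KKKKKKYY
KKKKKKKK
KKKKKKKK
KKKKKKKK
After op 2 paint(0,7,K):
BBBBKKKK
KKKKKKYY
KKKKKKKK
KKKKKKKK
KKKKKKKK
After op 3 fill(3,6,G) [34 cells changed]:
BBBBGGGG
GGGGGGYY
GGGGGGGG
GGGGGGGG
GGGGGGGG
After op 4 fill(4,0,Y) [34 cells changed]:
BBBBYYYY
YYYYYYYY
YYYYYYYY
YYYYYYYY
YYYYYYYY

Answer: BBBBYYYY
YYYYYYYY
YYYYYYYY
YYYYYYYY
YYYYYYYY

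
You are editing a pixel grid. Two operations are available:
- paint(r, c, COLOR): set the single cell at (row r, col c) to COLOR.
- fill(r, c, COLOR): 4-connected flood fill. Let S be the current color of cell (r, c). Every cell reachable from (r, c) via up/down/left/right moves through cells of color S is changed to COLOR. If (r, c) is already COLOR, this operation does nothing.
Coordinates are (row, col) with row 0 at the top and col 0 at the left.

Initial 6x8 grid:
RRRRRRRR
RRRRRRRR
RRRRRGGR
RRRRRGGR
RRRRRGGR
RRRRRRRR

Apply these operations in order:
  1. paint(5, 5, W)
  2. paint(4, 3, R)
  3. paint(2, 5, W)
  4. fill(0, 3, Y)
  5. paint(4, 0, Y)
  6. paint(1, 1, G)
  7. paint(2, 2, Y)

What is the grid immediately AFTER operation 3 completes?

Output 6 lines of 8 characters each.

Answer: RRRRRRRR
RRRRRRRR
RRRRRWGR
RRRRRGGR
RRRRRGGR
RRRRRWRR

Derivation:
After op 1 paint(5,5,W):
RRRRRRRR
RRRRRRRR
RRRRRGGR
RRRRRGGR
RRRRRGGR
RRRRRWRR
After op 2 paint(4,3,R):
RRRRRRRR
RRRRRRRR
RRRRRGGR
RRRRRGGR
RRRRRGGR
RRRRRWRR
After op 3 paint(2,5,W):
RRRRRRRR
RRRRRRRR
RRRRRWGR
RRRRRGGR
RRRRRGGR
RRRRRWRR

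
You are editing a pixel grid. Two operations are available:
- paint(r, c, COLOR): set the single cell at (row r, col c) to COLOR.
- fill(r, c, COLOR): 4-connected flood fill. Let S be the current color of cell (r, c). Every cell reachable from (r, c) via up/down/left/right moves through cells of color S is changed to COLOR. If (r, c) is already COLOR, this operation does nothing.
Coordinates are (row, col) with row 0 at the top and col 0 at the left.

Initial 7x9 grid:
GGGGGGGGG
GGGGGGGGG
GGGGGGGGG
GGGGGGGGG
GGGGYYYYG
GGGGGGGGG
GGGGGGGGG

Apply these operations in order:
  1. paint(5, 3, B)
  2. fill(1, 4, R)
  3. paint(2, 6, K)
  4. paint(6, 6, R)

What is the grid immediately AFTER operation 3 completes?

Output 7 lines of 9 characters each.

Answer: RRRRRRRRR
RRRRRRRRR
RRRRRRKRR
RRRRRRRRR
RRRRYYYYR
RRRBRRRRR
RRRRRRRRR

Derivation:
After op 1 paint(5,3,B):
GGGGGGGGG
GGGGGGGGG
GGGGGGGGG
GGGGGGGGG
GGGGYYYYG
GGGBGGGGG
GGGGGGGGG
After op 2 fill(1,4,R) [58 cells changed]:
RRRRRRRRR
RRRRRRRRR
RRRRRRRRR
RRRRRRRRR
RRRRYYYYR
RRRBRRRRR
RRRRRRRRR
After op 3 paint(2,6,K):
RRRRRRRRR
RRRRRRRRR
RRRRRRKRR
RRRRRRRRR
RRRRYYYYR
RRRBRRRRR
RRRRRRRRR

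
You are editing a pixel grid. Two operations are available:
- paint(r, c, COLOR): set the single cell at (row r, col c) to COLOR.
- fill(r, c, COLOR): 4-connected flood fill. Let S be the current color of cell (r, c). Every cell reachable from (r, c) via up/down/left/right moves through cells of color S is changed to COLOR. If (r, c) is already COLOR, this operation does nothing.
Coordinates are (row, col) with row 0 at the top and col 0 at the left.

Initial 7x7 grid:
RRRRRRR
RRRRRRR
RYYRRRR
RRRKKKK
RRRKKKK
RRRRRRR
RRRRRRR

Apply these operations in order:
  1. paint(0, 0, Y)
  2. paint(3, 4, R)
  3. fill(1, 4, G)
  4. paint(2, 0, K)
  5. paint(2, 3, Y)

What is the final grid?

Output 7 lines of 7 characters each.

After op 1 paint(0,0,Y):
YRRRRRR
RRRRRRR
RYYRRRR
RRRKKKK
RRRKKKK
RRRRRRR
RRRRRRR
After op 2 paint(3,4,R):
YRRRRRR
RRRRRRR
RYYRRRR
RRRKRKK
RRRKKKK
RRRRRRR
RRRRRRR
After op 3 fill(1,4,G) [39 cells changed]:
YGGGGGG
GGGGGGG
GYYGGGG
GGGKGKK
GGGKKKK
GGGGGGG
GGGGGGG
After op 4 paint(2,0,K):
YGGGGGG
GGGGGGG
KYYGGGG
GGGKGKK
GGGKKKK
GGGGGGG
GGGGGGG
After op 5 paint(2,3,Y):
YGGGGGG
GGGGGGG
KYYYGGG
GGGKGKK
GGGKKKK
GGGGGGG
GGGGGGG

Answer: YGGGGGG
GGGGGGG
KYYYGGG
GGGKGKK
GGGKKKK
GGGGGGG
GGGGGGG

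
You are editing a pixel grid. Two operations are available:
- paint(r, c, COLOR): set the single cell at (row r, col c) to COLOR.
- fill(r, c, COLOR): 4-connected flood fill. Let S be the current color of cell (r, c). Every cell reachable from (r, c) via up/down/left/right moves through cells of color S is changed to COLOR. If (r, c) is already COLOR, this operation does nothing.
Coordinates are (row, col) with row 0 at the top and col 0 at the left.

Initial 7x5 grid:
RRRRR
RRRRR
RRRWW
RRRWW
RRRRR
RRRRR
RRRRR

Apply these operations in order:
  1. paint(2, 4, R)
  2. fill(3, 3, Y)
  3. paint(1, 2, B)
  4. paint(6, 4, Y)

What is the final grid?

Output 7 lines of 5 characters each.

After op 1 paint(2,4,R):
RRRRR
RRRRR
RRRWR
RRRWW
RRRRR
RRRRR
RRRRR
After op 2 fill(3,3,Y) [3 cells changed]:
RRRRR
RRRRR
RRRYR
RRRYY
RRRRR
RRRRR
RRRRR
After op 3 paint(1,2,B):
RRRRR
RRBRR
RRRYR
RRRYY
RRRRR
RRRRR
RRRRR
After op 4 paint(6,4,Y):
RRRRR
RRBRR
RRRYR
RRRYY
RRRRR
RRRRR
RRRRY

Answer: RRRRR
RRBRR
RRRYR
RRRYY
RRRRR
RRRRR
RRRRY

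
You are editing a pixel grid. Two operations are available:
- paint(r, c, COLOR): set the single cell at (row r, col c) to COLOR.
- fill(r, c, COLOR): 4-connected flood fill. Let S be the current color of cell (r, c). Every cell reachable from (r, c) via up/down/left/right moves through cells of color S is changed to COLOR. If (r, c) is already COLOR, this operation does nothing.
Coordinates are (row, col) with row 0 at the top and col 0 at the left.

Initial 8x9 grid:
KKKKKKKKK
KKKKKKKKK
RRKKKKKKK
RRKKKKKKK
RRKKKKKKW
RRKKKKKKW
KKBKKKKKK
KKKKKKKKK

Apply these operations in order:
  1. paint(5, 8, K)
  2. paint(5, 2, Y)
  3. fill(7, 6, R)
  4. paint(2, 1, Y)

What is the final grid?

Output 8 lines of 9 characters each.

After op 1 paint(5,8,K):
KKKKKKKKK
KKKKKKKKK
RRKKKKKKK
RRKKKKKKK
RRKKKKKKW
RRKKKKKKK
KKBKKKKKK
KKKKKKKKK
After op 2 paint(5,2,Y):
KKKKKKKKK
KKKKKKKKK
RRKKKKKKK
RRKKKKKKK
RRKKKKKKW
RRYKKKKKK
KKBKKKKKK
KKKKKKKKK
After op 3 fill(7,6,R) [61 cells changed]:
RRRRRRRRR
RRRRRRRRR
RRRRRRRRR
RRRRRRRRR
RRRRRRRRW
RRYRRRRRR
RRBRRRRRR
RRRRRRRRR
After op 4 paint(2,1,Y):
RRRRRRRRR
RRRRRRRRR
RYRRRRRRR
RRRRRRRRR
RRRRRRRRW
RRYRRRRRR
RRBRRRRRR
RRRRRRRRR

Answer: RRRRRRRRR
RRRRRRRRR
RYRRRRRRR
RRRRRRRRR
RRRRRRRRW
RRYRRRRRR
RRBRRRRRR
RRRRRRRRR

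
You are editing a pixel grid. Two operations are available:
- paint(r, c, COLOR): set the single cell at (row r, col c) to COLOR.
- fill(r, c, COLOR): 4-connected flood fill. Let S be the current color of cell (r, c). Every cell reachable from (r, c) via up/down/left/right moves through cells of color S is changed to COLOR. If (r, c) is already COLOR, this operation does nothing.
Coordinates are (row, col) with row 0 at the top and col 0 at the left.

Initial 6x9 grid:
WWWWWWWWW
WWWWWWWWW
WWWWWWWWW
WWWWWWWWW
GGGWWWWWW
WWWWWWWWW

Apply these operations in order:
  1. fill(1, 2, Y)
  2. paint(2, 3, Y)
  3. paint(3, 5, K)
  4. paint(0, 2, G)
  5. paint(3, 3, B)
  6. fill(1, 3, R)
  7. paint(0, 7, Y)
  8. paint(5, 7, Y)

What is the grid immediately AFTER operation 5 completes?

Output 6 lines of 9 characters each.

Answer: YYGYYYYYY
YYYYYYYYY
YYYYYYYYY
YYYBYKYYY
GGGYYYYYY
YYYYYYYYY

Derivation:
After op 1 fill(1,2,Y) [51 cells changed]:
YYYYYYYYY
YYYYYYYYY
YYYYYYYYY
YYYYYYYYY
GGGYYYYYY
YYYYYYYYY
After op 2 paint(2,3,Y):
YYYYYYYYY
YYYYYYYYY
YYYYYYYYY
YYYYYYYYY
GGGYYYYYY
YYYYYYYYY
After op 3 paint(3,5,K):
YYYYYYYYY
YYYYYYYYY
YYYYYYYYY
YYYYYKYYY
GGGYYYYYY
YYYYYYYYY
After op 4 paint(0,2,G):
YYGYYYYYY
YYYYYYYYY
YYYYYYYYY
YYYYYKYYY
GGGYYYYYY
YYYYYYYYY
After op 5 paint(3,3,B):
YYGYYYYYY
YYYYYYYYY
YYYYYYYYY
YYYBYKYYY
GGGYYYYYY
YYYYYYYYY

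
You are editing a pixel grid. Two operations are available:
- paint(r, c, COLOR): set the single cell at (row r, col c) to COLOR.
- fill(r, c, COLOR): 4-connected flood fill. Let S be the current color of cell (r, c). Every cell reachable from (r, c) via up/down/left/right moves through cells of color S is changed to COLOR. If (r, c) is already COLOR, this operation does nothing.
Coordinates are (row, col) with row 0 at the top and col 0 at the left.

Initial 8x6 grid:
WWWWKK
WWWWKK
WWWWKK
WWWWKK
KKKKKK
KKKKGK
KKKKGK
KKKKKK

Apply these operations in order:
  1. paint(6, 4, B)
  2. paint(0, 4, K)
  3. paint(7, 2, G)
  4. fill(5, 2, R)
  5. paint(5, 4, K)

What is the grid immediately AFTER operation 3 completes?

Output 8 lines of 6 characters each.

After op 1 paint(6,4,B):
WWWWKK
WWWWKK
WWWWKK
WWWWKK
KKKKKK
KKKKGK
KKKKBK
KKKKKK
After op 2 paint(0,4,K):
WWWWKK
WWWWKK
WWWWKK
WWWWKK
KKKKKK
KKKKGK
KKKKBK
KKKKKK
After op 3 paint(7,2,G):
WWWWKK
WWWWKK
WWWWKK
WWWWKK
KKKKKK
KKKKGK
KKKKBK
KKGKKK

Answer: WWWWKK
WWWWKK
WWWWKK
WWWWKK
KKKKKK
KKKKGK
KKKKBK
KKGKKK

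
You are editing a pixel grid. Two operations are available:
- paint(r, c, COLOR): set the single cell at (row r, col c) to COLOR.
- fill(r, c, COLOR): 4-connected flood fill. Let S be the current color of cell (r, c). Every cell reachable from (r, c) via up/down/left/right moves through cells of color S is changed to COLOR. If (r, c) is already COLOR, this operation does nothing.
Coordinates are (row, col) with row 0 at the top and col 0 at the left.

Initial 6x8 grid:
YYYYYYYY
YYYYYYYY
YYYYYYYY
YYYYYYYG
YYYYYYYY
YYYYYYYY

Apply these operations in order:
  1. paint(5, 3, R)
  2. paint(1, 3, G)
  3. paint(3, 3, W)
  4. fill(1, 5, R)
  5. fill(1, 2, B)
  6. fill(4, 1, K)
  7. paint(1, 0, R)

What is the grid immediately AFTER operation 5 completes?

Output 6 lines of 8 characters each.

After op 1 paint(5,3,R):
YYYYYYYY
YYYYYYYY
YYYYYYYY
YYYYYYYG
YYYYYYYY
YYYRYYYY
After op 2 paint(1,3,G):
YYYYYYYY
YYYGYYYY
YYYYYYYY
YYYYYYYG
YYYYYYYY
YYYRYYYY
After op 3 paint(3,3,W):
YYYYYYYY
YYYGYYYY
YYYYYYYY
YYYWYYYG
YYYYYYYY
YYYRYYYY
After op 4 fill(1,5,R) [44 cells changed]:
RRRRRRRR
RRRGRRRR
RRRRRRRR
RRRWRRRG
RRRRRRRR
RRRRRRRR
After op 5 fill(1,2,B) [45 cells changed]:
BBBBBBBB
BBBGBBBB
BBBBBBBB
BBBWBBBG
BBBBBBBB
BBBBBBBB

Answer: BBBBBBBB
BBBGBBBB
BBBBBBBB
BBBWBBBG
BBBBBBBB
BBBBBBBB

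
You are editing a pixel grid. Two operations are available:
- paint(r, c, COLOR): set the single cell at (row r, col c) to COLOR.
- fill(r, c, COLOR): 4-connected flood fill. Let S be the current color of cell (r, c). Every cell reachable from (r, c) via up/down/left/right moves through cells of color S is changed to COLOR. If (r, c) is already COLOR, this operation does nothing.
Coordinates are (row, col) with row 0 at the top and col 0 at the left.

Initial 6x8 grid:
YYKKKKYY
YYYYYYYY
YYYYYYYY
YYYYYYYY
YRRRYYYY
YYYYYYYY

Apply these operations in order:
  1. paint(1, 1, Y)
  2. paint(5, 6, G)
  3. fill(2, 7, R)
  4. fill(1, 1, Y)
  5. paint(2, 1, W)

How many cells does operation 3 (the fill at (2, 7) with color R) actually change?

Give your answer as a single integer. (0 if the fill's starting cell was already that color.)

After op 1 paint(1,1,Y):
YYKKKKYY
YYYYYYYY
YYYYYYYY
YYYYYYYY
YRRRYYYY
YYYYYYYY
After op 2 paint(5,6,G):
YYKKKKYY
YYYYYYYY
YYYYYYYY
YYYYYYYY
YRRRYYYY
YYYYYYGY
After op 3 fill(2,7,R) [40 cells changed]:
RRKKKKRR
RRRRRRRR
RRRRRRRR
RRRRRRRR
RRRRRRRR
RRRRRRGR

Answer: 40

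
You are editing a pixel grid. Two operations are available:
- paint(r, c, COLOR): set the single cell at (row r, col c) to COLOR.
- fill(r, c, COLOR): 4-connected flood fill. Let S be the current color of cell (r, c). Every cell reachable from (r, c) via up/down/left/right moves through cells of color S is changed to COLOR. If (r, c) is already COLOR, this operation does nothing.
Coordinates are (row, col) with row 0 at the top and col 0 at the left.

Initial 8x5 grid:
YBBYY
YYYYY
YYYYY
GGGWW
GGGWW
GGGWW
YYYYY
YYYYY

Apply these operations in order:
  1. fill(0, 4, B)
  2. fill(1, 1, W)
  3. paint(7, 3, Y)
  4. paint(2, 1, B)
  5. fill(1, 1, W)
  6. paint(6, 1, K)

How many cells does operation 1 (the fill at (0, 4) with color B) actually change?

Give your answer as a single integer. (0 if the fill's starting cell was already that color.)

Answer: 13

Derivation:
After op 1 fill(0,4,B) [13 cells changed]:
BBBBB
BBBBB
BBBBB
GGGWW
GGGWW
GGGWW
YYYYY
YYYYY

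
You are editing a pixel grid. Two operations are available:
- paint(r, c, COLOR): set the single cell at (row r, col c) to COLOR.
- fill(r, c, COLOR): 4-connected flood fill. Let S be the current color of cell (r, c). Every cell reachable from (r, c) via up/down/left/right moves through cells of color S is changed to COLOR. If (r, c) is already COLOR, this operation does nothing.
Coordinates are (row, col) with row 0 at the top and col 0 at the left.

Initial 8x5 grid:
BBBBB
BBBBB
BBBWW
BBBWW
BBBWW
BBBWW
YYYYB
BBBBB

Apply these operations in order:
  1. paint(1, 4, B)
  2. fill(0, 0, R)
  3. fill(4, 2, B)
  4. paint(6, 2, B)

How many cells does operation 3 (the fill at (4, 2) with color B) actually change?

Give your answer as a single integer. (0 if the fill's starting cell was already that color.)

Answer: 22

Derivation:
After op 1 paint(1,4,B):
BBBBB
BBBBB
BBBWW
BBBWW
BBBWW
BBBWW
YYYYB
BBBBB
After op 2 fill(0,0,R) [22 cells changed]:
RRRRR
RRRRR
RRRWW
RRRWW
RRRWW
RRRWW
YYYYB
BBBBB
After op 3 fill(4,2,B) [22 cells changed]:
BBBBB
BBBBB
BBBWW
BBBWW
BBBWW
BBBWW
YYYYB
BBBBB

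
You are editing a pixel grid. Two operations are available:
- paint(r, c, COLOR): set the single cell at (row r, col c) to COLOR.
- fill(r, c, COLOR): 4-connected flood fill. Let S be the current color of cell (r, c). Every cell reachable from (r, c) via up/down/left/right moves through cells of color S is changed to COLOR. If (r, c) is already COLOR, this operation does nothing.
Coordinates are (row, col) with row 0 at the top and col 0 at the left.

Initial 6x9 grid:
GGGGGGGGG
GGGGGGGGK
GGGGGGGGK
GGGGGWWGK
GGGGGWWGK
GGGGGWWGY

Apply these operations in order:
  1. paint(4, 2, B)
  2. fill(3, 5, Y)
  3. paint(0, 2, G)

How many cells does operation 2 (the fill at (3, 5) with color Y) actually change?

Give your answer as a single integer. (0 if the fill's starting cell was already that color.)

Answer: 6

Derivation:
After op 1 paint(4,2,B):
GGGGGGGGG
GGGGGGGGK
GGGGGGGGK
GGGGGWWGK
GGBGGWWGK
GGGGGWWGY
After op 2 fill(3,5,Y) [6 cells changed]:
GGGGGGGGG
GGGGGGGGK
GGGGGGGGK
GGGGGYYGK
GGBGGYYGK
GGGGGYYGY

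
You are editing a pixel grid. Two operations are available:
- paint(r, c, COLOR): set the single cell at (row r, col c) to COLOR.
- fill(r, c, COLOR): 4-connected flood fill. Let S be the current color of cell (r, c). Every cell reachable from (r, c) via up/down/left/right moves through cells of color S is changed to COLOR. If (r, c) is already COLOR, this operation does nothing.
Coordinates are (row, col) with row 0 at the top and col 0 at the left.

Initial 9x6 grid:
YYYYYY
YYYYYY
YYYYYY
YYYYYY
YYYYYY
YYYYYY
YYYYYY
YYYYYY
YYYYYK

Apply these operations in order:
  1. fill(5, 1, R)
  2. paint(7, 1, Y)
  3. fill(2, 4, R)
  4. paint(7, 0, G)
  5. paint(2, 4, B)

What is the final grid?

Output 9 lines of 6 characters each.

After op 1 fill(5,1,R) [53 cells changed]:
RRRRRR
RRRRRR
RRRRRR
RRRRRR
RRRRRR
RRRRRR
RRRRRR
RRRRRR
RRRRRK
After op 2 paint(7,1,Y):
RRRRRR
RRRRRR
RRRRRR
RRRRRR
RRRRRR
RRRRRR
RRRRRR
RYRRRR
RRRRRK
After op 3 fill(2,4,R) [0 cells changed]:
RRRRRR
RRRRRR
RRRRRR
RRRRRR
RRRRRR
RRRRRR
RRRRRR
RYRRRR
RRRRRK
After op 4 paint(7,0,G):
RRRRRR
RRRRRR
RRRRRR
RRRRRR
RRRRRR
RRRRRR
RRRRRR
GYRRRR
RRRRRK
After op 5 paint(2,4,B):
RRRRRR
RRRRRR
RRRRBR
RRRRRR
RRRRRR
RRRRRR
RRRRRR
GYRRRR
RRRRRK

Answer: RRRRRR
RRRRRR
RRRRBR
RRRRRR
RRRRRR
RRRRRR
RRRRRR
GYRRRR
RRRRRK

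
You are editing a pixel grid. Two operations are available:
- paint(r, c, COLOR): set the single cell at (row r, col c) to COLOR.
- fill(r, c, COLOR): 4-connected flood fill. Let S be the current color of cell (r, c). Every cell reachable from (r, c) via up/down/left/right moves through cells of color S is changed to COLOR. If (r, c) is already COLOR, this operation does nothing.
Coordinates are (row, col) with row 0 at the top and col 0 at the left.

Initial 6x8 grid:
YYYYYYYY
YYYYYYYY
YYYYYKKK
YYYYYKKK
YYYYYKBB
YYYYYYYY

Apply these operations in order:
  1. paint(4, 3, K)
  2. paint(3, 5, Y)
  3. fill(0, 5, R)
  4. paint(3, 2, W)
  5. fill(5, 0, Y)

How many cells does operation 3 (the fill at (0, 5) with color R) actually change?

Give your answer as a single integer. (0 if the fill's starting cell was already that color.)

After op 1 paint(4,3,K):
YYYYYYYY
YYYYYYYY
YYYYYKKK
YYYYYKKK
YYYKYKBB
YYYYYYYY
After op 2 paint(3,5,Y):
YYYYYYYY
YYYYYYYY
YYYYYKKK
YYYYYYKK
YYYKYKBB
YYYYYYYY
After op 3 fill(0,5,R) [39 cells changed]:
RRRRRRRR
RRRRRRRR
RRRRRKKK
RRRRRRKK
RRRKRKBB
RRRRRRRR

Answer: 39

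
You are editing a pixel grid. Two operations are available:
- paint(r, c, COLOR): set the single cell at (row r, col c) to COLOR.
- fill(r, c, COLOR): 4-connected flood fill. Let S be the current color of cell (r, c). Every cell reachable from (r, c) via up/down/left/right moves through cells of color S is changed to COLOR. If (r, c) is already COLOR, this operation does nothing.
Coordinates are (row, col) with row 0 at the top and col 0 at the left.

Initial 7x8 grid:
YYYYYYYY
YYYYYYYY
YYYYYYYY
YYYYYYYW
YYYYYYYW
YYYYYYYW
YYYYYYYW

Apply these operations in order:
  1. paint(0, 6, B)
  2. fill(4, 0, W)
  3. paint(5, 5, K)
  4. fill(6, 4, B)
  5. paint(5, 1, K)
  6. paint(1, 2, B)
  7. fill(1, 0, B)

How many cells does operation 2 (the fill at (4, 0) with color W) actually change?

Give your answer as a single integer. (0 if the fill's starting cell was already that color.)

After op 1 paint(0,6,B):
YYYYYYBY
YYYYYYYY
YYYYYYYY
YYYYYYYW
YYYYYYYW
YYYYYYYW
YYYYYYYW
After op 2 fill(4,0,W) [51 cells changed]:
WWWWWWBW
WWWWWWWW
WWWWWWWW
WWWWWWWW
WWWWWWWW
WWWWWWWW
WWWWWWWW

Answer: 51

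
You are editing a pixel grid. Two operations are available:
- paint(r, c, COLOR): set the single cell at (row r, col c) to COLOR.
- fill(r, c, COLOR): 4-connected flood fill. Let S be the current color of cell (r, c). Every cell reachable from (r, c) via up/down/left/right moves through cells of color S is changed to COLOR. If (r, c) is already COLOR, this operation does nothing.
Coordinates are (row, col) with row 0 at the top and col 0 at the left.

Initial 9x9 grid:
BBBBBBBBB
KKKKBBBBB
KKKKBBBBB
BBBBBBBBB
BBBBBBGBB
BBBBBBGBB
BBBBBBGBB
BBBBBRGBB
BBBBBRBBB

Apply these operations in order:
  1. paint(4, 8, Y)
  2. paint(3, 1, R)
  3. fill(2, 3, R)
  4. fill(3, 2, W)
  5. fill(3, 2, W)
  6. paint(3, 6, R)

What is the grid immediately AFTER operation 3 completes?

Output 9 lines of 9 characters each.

Answer: BBBBBBBBB
RRRRBBBBB
RRRRBBBBB
BRBBBBBBB
BBBBBBGBY
BBBBBBGBB
BBBBBBGBB
BBBBBRGBB
BBBBBRBBB

Derivation:
After op 1 paint(4,8,Y):
BBBBBBBBB
KKKKBBBBB
KKKKBBBBB
BBBBBBBBB
BBBBBBGBY
BBBBBBGBB
BBBBBBGBB
BBBBBRGBB
BBBBBRBBB
After op 2 paint(3,1,R):
BBBBBBBBB
KKKKBBBBB
KKKKBBBBB
BRBBBBBBB
BBBBBBGBY
BBBBBBGBB
BBBBBBGBB
BBBBBRGBB
BBBBBRBBB
After op 3 fill(2,3,R) [8 cells changed]:
BBBBBBBBB
RRRRBBBBB
RRRRBBBBB
BRBBBBBBB
BBBBBBGBY
BBBBBBGBB
BBBBBBGBB
BBBBBRGBB
BBBBBRBBB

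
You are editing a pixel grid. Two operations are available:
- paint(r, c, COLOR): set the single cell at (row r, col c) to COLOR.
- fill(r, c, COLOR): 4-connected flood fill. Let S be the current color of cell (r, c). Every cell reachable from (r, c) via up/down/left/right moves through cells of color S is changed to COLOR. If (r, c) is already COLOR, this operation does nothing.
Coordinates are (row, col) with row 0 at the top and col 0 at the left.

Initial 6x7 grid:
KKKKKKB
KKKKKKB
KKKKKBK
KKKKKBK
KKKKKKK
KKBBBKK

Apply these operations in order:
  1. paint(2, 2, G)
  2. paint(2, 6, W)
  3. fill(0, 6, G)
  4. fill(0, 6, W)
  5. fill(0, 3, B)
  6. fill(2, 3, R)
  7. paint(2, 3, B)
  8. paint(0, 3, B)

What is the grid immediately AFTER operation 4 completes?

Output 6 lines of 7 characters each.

Answer: KKKKKKW
KKKKKKW
KKGKKBW
KKKKKBK
KKKKKKK
KKBBBKK

Derivation:
After op 1 paint(2,2,G):
KKKKKKB
KKKKKKB
KKGKKBK
KKKKKBK
KKKKKKK
KKBBBKK
After op 2 paint(2,6,W):
KKKKKKB
KKKKKKB
KKGKKBW
KKKKKBK
KKKKKKK
KKBBBKK
After op 3 fill(0,6,G) [2 cells changed]:
KKKKKKG
KKKKKKG
KKGKKBW
KKKKKBK
KKKKKKK
KKBBBKK
After op 4 fill(0,6,W) [2 cells changed]:
KKKKKKW
KKKKKKW
KKGKKBW
KKKKKBK
KKKKKKK
KKBBBKK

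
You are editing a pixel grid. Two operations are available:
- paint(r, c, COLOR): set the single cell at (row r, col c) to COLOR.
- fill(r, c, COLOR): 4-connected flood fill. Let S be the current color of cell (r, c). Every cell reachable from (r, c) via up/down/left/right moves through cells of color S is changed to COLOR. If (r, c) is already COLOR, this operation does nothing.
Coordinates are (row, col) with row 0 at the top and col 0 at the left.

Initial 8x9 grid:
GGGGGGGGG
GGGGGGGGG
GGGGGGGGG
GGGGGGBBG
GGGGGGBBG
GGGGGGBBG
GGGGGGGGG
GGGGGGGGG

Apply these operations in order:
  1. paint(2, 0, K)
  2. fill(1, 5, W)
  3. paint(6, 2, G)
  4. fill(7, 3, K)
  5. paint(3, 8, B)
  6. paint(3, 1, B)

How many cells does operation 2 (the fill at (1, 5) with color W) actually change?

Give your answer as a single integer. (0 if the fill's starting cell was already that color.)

After op 1 paint(2,0,K):
GGGGGGGGG
GGGGGGGGG
KGGGGGGGG
GGGGGGBBG
GGGGGGBBG
GGGGGGBBG
GGGGGGGGG
GGGGGGGGG
After op 2 fill(1,5,W) [65 cells changed]:
WWWWWWWWW
WWWWWWWWW
KWWWWWWWW
WWWWWWBBW
WWWWWWBBW
WWWWWWBBW
WWWWWWWWW
WWWWWWWWW

Answer: 65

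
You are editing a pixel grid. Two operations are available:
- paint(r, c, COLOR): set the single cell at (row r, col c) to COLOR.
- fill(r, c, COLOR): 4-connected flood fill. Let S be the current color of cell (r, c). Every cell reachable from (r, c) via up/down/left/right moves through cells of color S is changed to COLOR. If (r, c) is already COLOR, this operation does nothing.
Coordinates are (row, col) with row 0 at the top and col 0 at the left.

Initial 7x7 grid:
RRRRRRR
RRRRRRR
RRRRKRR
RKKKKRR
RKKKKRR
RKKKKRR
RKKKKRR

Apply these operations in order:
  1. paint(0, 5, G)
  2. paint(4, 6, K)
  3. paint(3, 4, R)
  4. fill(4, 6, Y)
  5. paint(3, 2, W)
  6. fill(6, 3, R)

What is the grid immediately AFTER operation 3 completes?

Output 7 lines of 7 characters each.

Answer: RRRRRGR
RRRRRRR
RRRRKRR
RKKKRRR
RKKKKRK
RKKKKRR
RKKKKRR

Derivation:
After op 1 paint(0,5,G):
RRRRRGR
RRRRRRR
RRRRKRR
RKKKKRR
RKKKKRR
RKKKKRR
RKKKKRR
After op 2 paint(4,6,K):
RRRRRGR
RRRRRRR
RRRRKRR
RKKKKRR
RKKKKRK
RKKKKRR
RKKKKRR
After op 3 paint(3,4,R):
RRRRRGR
RRRRRRR
RRRRKRR
RKKKRRR
RKKKKRK
RKKKKRR
RKKKKRR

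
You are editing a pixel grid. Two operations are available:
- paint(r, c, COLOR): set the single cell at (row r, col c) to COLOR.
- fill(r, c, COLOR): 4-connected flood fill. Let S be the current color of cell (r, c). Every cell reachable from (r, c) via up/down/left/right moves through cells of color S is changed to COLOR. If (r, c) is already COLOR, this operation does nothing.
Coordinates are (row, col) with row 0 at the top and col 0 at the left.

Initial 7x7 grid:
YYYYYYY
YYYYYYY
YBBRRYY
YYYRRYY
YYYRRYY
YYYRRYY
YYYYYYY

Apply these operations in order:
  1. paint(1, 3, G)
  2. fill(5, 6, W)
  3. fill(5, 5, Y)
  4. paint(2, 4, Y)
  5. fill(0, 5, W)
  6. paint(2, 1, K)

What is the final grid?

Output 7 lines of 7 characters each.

After op 1 paint(1,3,G):
YYYYYYY
YYYGYYY
YBBRRYY
YYYRRYY
YYYRRYY
YYYRRYY
YYYYYYY
After op 2 fill(5,6,W) [38 cells changed]:
WWWWWWW
WWWGWWW
WBBRRWW
WWWRRWW
WWWRRWW
WWWRRWW
WWWWWWW
After op 3 fill(5,5,Y) [38 cells changed]:
YYYYYYY
YYYGYYY
YBBRRYY
YYYRRYY
YYYRRYY
YYYRRYY
YYYYYYY
After op 4 paint(2,4,Y):
YYYYYYY
YYYGYYY
YBBRYYY
YYYRRYY
YYYRRYY
YYYRRYY
YYYYYYY
After op 5 fill(0,5,W) [39 cells changed]:
WWWWWWW
WWWGWWW
WBBRWWW
WWWRRWW
WWWRRWW
WWWRRWW
WWWWWWW
After op 6 paint(2,1,K):
WWWWWWW
WWWGWWW
WKBRWWW
WWWRRWW
WWWRRWW
WWWRRWW
WWWWWWW

Answer: WWWWWWW
WWWGWWW
WKBRWWW
WWWRRWW
WWWRRWW
WWWRRWW
WWWWWWW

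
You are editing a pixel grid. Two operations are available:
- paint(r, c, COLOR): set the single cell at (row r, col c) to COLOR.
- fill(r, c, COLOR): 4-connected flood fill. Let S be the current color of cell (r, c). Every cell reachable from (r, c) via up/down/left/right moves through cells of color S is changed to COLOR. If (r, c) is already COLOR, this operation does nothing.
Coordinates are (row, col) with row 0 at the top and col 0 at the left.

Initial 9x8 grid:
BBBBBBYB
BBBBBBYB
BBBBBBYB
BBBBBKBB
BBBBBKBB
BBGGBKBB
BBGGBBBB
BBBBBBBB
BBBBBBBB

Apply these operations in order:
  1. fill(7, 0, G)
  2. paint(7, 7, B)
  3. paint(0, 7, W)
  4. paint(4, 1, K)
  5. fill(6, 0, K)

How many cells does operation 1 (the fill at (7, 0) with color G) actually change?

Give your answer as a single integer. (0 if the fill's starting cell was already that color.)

After op 1 fill(7,0,G) [62 cells changed]:
GGGGGGYG
GGGGGGYG
GGGGGGYG
GGGGGKGG
GGGGGKGG
GGGGGKGG
GGGGGGGG
GGGGGGGG
GGGGGGGG

Answer: 62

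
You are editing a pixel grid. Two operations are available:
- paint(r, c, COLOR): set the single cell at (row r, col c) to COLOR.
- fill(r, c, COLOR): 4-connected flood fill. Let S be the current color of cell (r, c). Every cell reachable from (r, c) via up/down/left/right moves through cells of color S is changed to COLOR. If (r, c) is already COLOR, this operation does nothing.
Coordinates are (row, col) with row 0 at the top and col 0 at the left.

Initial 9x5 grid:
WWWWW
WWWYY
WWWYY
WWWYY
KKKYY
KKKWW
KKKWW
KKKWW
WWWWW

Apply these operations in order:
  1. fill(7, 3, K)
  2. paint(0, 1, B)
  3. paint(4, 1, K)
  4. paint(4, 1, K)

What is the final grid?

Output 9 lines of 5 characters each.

After op 1 fill(7,3,K) [11 cells changed]:
WWWWW
WWWYY
WWWYY
WWWYY
KKKYY
KKKKK
KKKKK
KKKKK
KKKKK
After op 2 paint(0,1,B):
WBWWW
WWWYY
WWWYY
WWWYY
KKKYY
KKKKK
KKKKK
KKKKK
KKKKK
After op 3 paint(4,1,K):
WBWWW
WWWYY
WWWYY
WWWYY
KKKYY
KKKKK
KKKKK
KKKKK
KKKKK
After op 4 paint(4,1,K):
WBWWW
WWWYY
WWWYY
WWWYY
KKKYY
KKKKK
KKKKK
KKKKK
KKKKK

Answer: WBWWW
WWWYY
WWWYY
WWWYY
KKKYY
KKKKK
KKKKK
KKKKK
KKKKK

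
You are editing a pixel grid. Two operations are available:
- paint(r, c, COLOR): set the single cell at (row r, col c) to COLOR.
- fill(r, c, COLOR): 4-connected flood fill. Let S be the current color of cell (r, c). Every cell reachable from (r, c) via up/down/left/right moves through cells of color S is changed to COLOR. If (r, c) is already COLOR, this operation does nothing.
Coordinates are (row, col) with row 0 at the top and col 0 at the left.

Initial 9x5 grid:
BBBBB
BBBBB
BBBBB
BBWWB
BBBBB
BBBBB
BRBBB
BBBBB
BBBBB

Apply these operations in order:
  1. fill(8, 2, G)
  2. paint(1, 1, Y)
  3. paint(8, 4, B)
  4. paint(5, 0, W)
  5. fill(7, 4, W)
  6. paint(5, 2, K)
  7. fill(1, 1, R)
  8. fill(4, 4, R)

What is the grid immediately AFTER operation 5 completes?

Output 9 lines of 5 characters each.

Answer: WWWWW
WYWWW
WWWWW
WWWWW
WWWWW
WWWWW
WRWWW
WWWWW
WWWWB

Derivation:
After op 1 fill(8,2,G) [42 cells changed]:
GGGGG
GGGGG
GGGGG
GGWWG
GGGGG
GGGGG
GRGGG
GGGGG
GGGGG
After op 2 paint(1,1,Y):
GGGGG
GYGGG
GGGGG
GGWWG
GGGGG
GGGGG
GRGGG
GGGGG
GGGGG
After op 3 paint(8,4,B):
GGGGG
GYGGG
GGGGG
GGWWG
GGGGG
GGGGG
GRGGG
GGGGG
GGGGB
After op 4 paint(5,0,W):
GGGGG
GYGGG
GGGGG
GGWWG
GGGGG
WGGGG
GRGGG
GGGGG
GGGGB
After op 5 fill(7,4,W) [39 cells changed]:
WWWWW
WYWWW
WWWWW
WWWWW
WWWWW
WWWWW
WRWWW
WWWWW
WWWWB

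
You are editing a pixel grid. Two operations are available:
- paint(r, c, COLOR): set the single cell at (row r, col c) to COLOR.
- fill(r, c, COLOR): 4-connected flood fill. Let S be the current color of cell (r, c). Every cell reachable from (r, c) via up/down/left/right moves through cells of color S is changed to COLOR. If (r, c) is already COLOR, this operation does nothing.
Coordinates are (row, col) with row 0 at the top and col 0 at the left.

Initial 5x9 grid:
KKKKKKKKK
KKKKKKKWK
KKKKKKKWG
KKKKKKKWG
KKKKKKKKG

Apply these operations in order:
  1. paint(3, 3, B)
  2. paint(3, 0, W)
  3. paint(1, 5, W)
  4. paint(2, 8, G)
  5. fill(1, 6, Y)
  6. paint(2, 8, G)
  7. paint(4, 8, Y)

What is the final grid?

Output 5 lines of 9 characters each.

After op 1 paint(3,3,B):
KKKKKKKKK
KKKKKKKWK
KKKKKKKWG
KKKBKKKWG
KKKKKKKKG
After op 2 paint(3,0,W):
KKKKKKKKK
KKKKKKKWK
KKKKKKKWG
WKKBKKKWG
KKKKKKKKG
After op 3 paint(1,5,W):
KKKKKKKKK
KKKKKWKWK
KKKKKKKWG
WKKBKKKWG
KKKKKKKKG
After op 4 paint(2,8,G):
KKKKKKKKK
KKKKKWKWK
KKKKKKKWG
WKKBKKKWG
KKKKKKKKG
After op 5 fill(1,6,Y) [36 cells changed]:
YYYYYYYYY
YYYYYWYWY
YYYYYYYWG
WYYBYYYWG
YYYYYYYYG
After op 6 paint(2,8,G):
YYYYYYYYY
YYYYYWYWY
YYYYYYYWG
WYYBYYYWG
YYYYYYYYG
After op 7 paint(4,8,Y):
YYYYYYYYY
YYYYYWYWY
YYYYYYYWG
WYYBYYYWG
YYYYYYYYY

Answer: YYYYYYYYY
YYYYYWYWY
YYYYYYYWG
WYYBYYYWG
YYYYYYYYY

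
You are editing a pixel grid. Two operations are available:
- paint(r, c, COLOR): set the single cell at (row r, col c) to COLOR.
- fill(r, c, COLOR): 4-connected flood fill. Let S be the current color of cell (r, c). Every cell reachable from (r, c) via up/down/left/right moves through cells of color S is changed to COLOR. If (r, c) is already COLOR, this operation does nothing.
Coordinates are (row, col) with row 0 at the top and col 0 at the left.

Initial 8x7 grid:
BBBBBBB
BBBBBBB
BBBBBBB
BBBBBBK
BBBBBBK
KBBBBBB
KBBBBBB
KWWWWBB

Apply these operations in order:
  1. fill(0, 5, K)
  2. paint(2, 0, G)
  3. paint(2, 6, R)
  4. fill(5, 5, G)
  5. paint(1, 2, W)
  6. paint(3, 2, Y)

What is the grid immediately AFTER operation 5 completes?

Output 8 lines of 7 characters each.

Answer: GGGGGGG
GGWGGGG
GGGGGGR
GGGGGGG
GGGGGGG
GGGGGGG
GGGGGGG
GWWWWGG

Derivation:
After op 1 fill(0,5,K) [47 cells changed]:
KKKKKKK
KKKKKKK
KKKKKKK
KKKKKKK
KKKKKKK
KKKKKKK
KKKKKKK
KWWWWKK
After op 2 paint(2,0,G):
KKKKKKK
KKKKKKK
GKKKKKK
KKKKKKK
KKKKKKK
KKKKKKK
KKKKKKK
KWWWWKK
After op 3 paint(2,6,R):
KKKKKKK
KKKKKKK
GKKKKKR
KKKKKKK
KKKKKKK
KKKKKKK
KKKKKKK
KWWWWKK
After op 4 fill(5,5,G) [50 cells changed]:
GGGGGGG
GGGGGGG
GGGGGGR
GGGGGGG
GGGGGGG
GGGGGGG
GGGGGGG
GWWWWGG
After op 5 paint(1,2,W):
GGGGGGG
GGWGGGG
GGGGGGR
GGGGGGG
GGGGGGG
GGGGGGG
GGGGGGG
GWWWWGG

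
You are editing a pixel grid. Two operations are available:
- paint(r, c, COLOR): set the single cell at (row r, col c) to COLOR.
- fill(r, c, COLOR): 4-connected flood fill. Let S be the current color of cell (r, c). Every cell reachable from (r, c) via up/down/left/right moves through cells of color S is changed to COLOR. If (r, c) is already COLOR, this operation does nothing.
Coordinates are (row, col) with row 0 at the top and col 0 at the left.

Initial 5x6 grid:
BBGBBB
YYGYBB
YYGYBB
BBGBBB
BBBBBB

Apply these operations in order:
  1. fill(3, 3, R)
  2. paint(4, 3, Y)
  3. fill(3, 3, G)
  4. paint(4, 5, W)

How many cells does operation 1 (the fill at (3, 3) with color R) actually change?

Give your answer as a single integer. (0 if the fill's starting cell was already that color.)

Answer: 18

Derivation:
After op 1 fill(3,3,R) [18 cells changed]:
BBGRRR
YYGYRR
YYGYRR
RRGRRR
RRRRRR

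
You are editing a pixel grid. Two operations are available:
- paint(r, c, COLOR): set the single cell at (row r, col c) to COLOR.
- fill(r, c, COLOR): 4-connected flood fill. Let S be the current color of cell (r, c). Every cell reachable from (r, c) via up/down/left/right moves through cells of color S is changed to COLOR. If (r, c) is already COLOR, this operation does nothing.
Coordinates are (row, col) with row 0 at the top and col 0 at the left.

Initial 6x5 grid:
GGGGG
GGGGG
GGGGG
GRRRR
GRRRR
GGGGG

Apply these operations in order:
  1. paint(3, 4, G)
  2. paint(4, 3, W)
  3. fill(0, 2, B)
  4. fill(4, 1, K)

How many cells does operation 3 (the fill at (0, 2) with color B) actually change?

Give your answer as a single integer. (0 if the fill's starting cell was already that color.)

Answer: 23

Derivation:
After op 1 paint(3,4,G):
GGGGG
GGGGG
GGGGG
GRRRG
GRRRR
GGGGG
After op 2 paint(4,3,W):
GGGGG
GGGGG
GGGGG
GRRRG
GRRWR
GGGGG
After op 3 fill(0,2,B) [23 cells changed]:
BBBBB
BBBBB
BBBBB
BRRRB
BRRWR
BBBBB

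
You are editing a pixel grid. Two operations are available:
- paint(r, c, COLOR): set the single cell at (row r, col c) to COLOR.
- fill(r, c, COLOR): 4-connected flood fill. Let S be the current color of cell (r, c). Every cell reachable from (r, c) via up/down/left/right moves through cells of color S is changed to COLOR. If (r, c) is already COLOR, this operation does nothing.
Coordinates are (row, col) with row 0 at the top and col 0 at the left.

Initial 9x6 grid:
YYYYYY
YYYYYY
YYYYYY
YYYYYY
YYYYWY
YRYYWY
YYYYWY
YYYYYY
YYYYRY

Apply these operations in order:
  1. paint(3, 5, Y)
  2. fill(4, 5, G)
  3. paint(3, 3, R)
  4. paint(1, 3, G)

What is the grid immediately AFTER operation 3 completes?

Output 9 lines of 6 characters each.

Answer: GGGGGG
GGGGGG
GGGGGG
GGGRGG
GGGGWG
GRGGWG
GGGGWG
GGGGGG
GGGGRG

Derivation:
After op 1 paint(3,5,Y):
YYYYYY
YYYYYY
YYYYYY
YYYYYY
YYYYWY
YRYYWY
YYYYWY
YYYYYY
YYYYRY
After op 2 fill(4,5,G) [49 cells changed]:
GGGGGG
GGGGGG
GGGGGG
GGGGGG
GGGGWG
GRGGWG
GGGGWG
GGGGGG
GGGGRG
After op 3 paint(3,3,R):
GGGGGG
GGGGGG
GGGGGG
GGGRGG
GGGGWG
GRGGWG
GGGGWG
GGGGGG
GGGGRG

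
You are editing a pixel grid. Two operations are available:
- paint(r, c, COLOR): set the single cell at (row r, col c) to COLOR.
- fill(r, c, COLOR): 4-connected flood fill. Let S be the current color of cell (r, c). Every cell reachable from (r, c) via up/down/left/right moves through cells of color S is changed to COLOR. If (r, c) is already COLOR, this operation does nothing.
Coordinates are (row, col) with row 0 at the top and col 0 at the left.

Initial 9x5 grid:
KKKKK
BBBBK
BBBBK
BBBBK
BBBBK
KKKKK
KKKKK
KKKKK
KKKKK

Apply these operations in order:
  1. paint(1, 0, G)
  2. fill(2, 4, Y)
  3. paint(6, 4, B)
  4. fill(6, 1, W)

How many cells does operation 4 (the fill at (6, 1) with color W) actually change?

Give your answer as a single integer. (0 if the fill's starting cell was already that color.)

Answer: 28

Derivation:
After op 1 paint(1,0,G):
KKKKK
GBBBK
BBBBK
BBBBK
BBBBK
KKKKK
KKKKK
KKKKK
KKKKK
After op 2 fill(2,4,Y) [29 cells changed]:
YYYYY
GBBBY
BBBBY
BBBBY
BBBBY
YYYYY
YYYYY
YYYYY
YYYYY
After op 3 paint(6,4,B):
YYYYY
GBBBY
BBBBY
BBBBY
BBBBY
YYYYY
YYYYB
YYYYY
YYYYY
After op 4 fill(6,1,W) [28 cells changed]:
WWWWW
GBBBW
BBBBW
BBBBW
BBBBW
WWWWW
WWWWB
WWWWW
WWWWW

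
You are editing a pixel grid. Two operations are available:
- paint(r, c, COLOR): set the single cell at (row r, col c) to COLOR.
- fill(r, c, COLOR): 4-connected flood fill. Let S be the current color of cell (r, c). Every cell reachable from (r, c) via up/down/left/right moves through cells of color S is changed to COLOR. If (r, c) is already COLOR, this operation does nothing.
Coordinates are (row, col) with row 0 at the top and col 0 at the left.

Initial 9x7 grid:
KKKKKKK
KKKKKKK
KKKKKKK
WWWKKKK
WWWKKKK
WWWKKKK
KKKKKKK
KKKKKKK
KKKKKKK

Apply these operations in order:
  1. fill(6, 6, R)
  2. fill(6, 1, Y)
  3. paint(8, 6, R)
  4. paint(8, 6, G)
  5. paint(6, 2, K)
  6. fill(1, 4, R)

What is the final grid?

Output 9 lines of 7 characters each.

Answer: RRRRRRR
RRRRRRR
RRRRRRR
WWWRRRR
WWWRRRR
WWWRRRR
RRKRRRR
RRRRRRR
RRRRRRG

Derivation:
After op 1 fill(6,6,R) [54 cells changed]:
RRRRRRR
RRRRRRR
RRRRRRR
WWWRRRR
WWWRRRR
WWWRRRR
RRRRRRR
RRRRRRR
RRRRRRR
After op 2 fill(6,1,Y) [54 cells changed]:
YYYYYYY
YYYYYYY
YYYYYYY
WWWYYYY
WWWYYYY
WWWYYYY
YYYYYYY
YYYYYYY
YYYYYYY
After op 3 paint(8,6,R):
YYYYYYY
YYYYYYY
YYYYYYY
WWWYYYY
WWWYYYY
WWWYYYY
YYYYYYY
YYYYYYY
YYYYYYR
After op 4 paint(8,6,G):
YYYYYYY
YYYYYYY
YYYYYYY
WWWYYYY
WWWYYYY
WWWYYYY
YYYYYYY
YYYYYYY
YYYYYYG
After op 5 paint(6,2,K):
YYYYYYY
YYYYYYY
YYYYYYY
WWWYYYY
WWWYYYY
WWWYYYY
YYKYYYY
YYYYYYY
YYYYYYG
After op 6 fill(1,4,R) [52 cells changed]:
RRRRRRR
RRRRRRR
RRRRRRR
WWWRRRR
WWWRRRR
WWWRRRR
RRKRRRR
RRRRRRR
RRRRRRG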